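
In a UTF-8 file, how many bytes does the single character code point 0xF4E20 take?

U+F4E20 = 0xF4E20. UTF-8 uses 1 byte below 0x80, 2 below 0x800, 3 below 0x10000, 4 up to 0x10FFFF. 0xF4E20 is in U+10000–U+10FFFF → 4 bytes.

4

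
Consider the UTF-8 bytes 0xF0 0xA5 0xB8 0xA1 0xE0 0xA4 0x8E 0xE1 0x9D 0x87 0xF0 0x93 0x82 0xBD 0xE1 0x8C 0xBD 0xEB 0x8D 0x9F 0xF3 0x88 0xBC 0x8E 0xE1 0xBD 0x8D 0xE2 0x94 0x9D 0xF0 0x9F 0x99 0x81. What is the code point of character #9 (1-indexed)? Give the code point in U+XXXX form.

U+251D

Offset 0: leading byte 0xF0 = 11110000 → 4-byte char #1 = F0 A5 B8 A1.
Offset 4: leading byte 0xE0 = 11100000 → 3-byte char #2 = E0 A4 8E.
Offset 7: leading byte 0xE1 = 11100001 → 3-byte char #3 = E1 9D 87.
Offset 10: leading byte 0xF0 = 11110000 → 4-byte char #4 = F0 93 82 BD.
Offset 14: leading byte 0xE1 = 11100001 → 3-byte char #5 = E1 8C BD.
Offset 17: leading byte 0xEB = 11101011 → 3-byte char #6 = EB 8D 9F.
Offset 20: leading byte 0xF3 = 11110011 → 4-byte char #7 = F3 88 BC 8E.
Offset 24: leading byte 0xE1 = 11100001 → 3-byte char #8 = E1 BD 8D.
Offset 27: leading byte 0xE2 = 11100010 → 3-byte char #9 = E2 94 9D.
Leading byte 0xE2 = 11100010 matches 1110xxxx → 3-byte sequence.
Byte 1: 0xE2 = 11100010, payload 0010 (4 bits).
Byte 2: 0x94 = 10010100 (10xxxxxx ✓), payload 010100.
Byte 3: 0x9D = 10011101 (10xxxxxx ✓), payload 011101.
Concatenate: 0010010100011101 = 0x251D (16 bits → U+251D).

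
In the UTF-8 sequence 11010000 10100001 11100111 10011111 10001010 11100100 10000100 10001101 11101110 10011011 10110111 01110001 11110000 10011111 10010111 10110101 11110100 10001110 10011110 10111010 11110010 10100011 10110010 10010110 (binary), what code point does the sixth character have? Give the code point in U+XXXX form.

U+1F5F5

Offset 0: leading byte 0xD0 = 11010000 → 2-byte char #1 = D0 A1.
Offset 2: leading byte 0xE7 = 11100111 → 3-byte char #2 = E7 9F 8A.
Offset 5: leading byte 0xE4 = 11100100 → 3-byte char #3 = E4 84 8D.
Offset 8: leading byte 0xEE = 11101110 → 3-byte char #4 = EE 9B B7.
Offset 11: leading byte 0x71 = 01110001 → 1-byte char #5 = 71.
Offset 12: leading byte 0xF0 = 11110000 → 4-byte char #6 = F0 9F 97 B5.
Leading byte 0xF0 = 11110000 matches 11110xxx → 4-byte sequence.
Byte 1: 0xF0 = 11110000, payload 000 (3 bits).
Byte 2: 0x9F = 10011111 (10xxxxxx ✓), payload 011111.
Byte 3: 0x97 = 10010111 (10xxxxxx ✓), payload 010111.
Byte 4: 0xB5 = 10110101 (10xxxxxx ✓), payload 110101.
Concatenate: 000011111010111110101 = 0x1F5F5 (21 bits → U+1F5F5).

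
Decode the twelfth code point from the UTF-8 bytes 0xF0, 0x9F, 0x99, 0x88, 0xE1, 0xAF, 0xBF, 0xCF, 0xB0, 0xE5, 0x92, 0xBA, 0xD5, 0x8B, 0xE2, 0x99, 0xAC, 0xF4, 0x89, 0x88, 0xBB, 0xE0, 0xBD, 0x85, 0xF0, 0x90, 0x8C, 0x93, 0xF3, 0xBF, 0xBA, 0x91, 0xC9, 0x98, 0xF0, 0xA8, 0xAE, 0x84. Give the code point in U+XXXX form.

U+28B84

Offset 0: leading byte 0xF0 = 11110000 → 4-byte char #1 = F0 9F 99 88.
Offset 4: leading byte 0xE1 = 11100001 → 3-byte char #2 = E1 AF BF.
Offset 7: leading byte 0xCF = 11001111 → 2-byte char #3 = CF B0.
Offset 9: leading byte 0xE5 = 11100101 → 3-byte char #4 = E5 92 BA.
Offset 12: leading byte 0xD5 = 11010101 → 2-byte char #5 = D5 8B.
Offset 14: leading byte 0xE2 = 11100010 → 3-byte char #6 = E2 99 AC.
Offset 17: leading byte 0xF4 = 11110100 → 4-byte char #7 = F4 89 88 BB.
Offset 21: leading byte 0xE0 = 11100000 → 3-byte char #8 = E0 BD 85.
Offset 24: leading byte 0xF0 = 11110000 → 4-byte char #9 = F0 90 8C 93.
Offset 28: leading byte 0xF3 = 11110011 → 4-byte char #10 = F3 BF BA 91.
Offset 32: leading byte 0xC9 = 11001001 → 2-byte char #11 = C9 98.
Offset 34: leading byte 0xF0 = 11110000 → 4-byte char #12 = F0 A8 AE 84.
Leading byte 0xF0 = 11110000 matches 11110xxx → 4-byte sequence.
Byte 1: 0xF0 = 11110000, payload 000 (3 bits).
Byte 2: 0xA8 = 10101000 (10xxxxxx ✓), payload 101000.
Byte 3: 0xAE = 10101110 (10xxxxxx ✓), payload 101110.
Byte 4: 0x84 = 10000100 (10xxxxxx ✓), payload 000100.
Concatenate: 000101000101110000100 = 0x28B84 (21 bits → U+28B84).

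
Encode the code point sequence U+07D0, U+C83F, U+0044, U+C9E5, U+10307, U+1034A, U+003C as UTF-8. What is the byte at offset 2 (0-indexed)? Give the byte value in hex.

0xEC

U+07D0 → 2-byte form DF 90 at offsets 0–1.
U+C83F → 3-byte form EC A0 BF at offsets 2–4.
Offset 2 falls in char 2's range; it's byte 1 of EC A0 BF = 0xEC.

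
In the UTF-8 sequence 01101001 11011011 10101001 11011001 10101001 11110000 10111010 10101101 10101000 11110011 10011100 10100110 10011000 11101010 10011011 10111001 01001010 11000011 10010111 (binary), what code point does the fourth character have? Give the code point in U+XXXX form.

U+3AB68

Offset 0: leading byte 0x69 = 01101001 → 1-byte char #1 = 69.
Offset 1: leading byte 0xDB = 11011011 → 2-byte char #2 = DB A9.
Offset 3: leading byte 0xD9 = 11011001 → 2-byte char #3 = D9 A9.
Offset 5: leading byte 0xF0 = 11110000 → 4-byte char #4 = F0 BA AD A8.
Leading byte 0xF0 = 11110000 matches 11110xxx → 4-byte sequence.
Byte 1: 0xF0 = 11110000, payload 000 (3 bits).
Byte 2: 0xBA = 10111010 (10xxxxxx ✓), payload 111010.
Byte 3: 0xAD = 10101101 (10xxxxxx ✓), payload 101101.
Byte 4: 0xA8 = 10101000 (10xxxxxx ✓), payload 101000.
Concatenate: 000111010101101101000 = 0x3AB68 (21 bits → U+3AB68).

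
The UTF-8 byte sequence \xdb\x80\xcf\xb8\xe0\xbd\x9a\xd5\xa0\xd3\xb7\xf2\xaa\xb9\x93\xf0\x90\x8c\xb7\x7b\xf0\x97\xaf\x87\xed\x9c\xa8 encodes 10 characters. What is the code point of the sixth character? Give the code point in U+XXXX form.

Offset 0: leading byte 0xDB = 11011011 → 2-byte char #1 = DB 80.
Offset 2: leading byte 0xCF = 11001111 → 2-byte char #2 = CF B8.
Offset 4: leading byte 0xE0 = 11100000 → 3-byte char #3 = E0 BD 9A.
Offset 7: leading byte 0xD5 = 11010101 → 2-byte char #4 = D5 A0.
Offset 9: leading byte 0xD3 = 11010011 → 2-byte char #5 = D3 B7.
Offset 11: leading byte 0xF2 = 11110010 → 4-byte char #6 = F2 AA B9 93.
Leading byte 0xF2 = 11110010 matches 11110xxx → 4-byte sequence.
Byte 1: 0xF2 = 11110010, payload 010 (3 bits).
Byte 2: 0xAA = 10101010 (10xxxxxx ✓), payload 101010.
Byte 3: 0xB9 = 10111001 (10xxxxxx ✓), payload 111001.
Byte 4: 0x93 = 10010011 (10xxxxxx ✓), payload 010011.
Concatenate: 010101010111001010011 = 0xAAE53 (21 bits → U+AAE53).

U+AAE53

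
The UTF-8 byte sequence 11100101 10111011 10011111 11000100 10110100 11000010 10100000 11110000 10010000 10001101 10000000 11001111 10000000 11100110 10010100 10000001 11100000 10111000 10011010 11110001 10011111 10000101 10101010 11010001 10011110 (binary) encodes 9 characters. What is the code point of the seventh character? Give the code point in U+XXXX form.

U+0E1A

Offset 0: leading byte 0xE5 = 11100101 → 3-byte char #1 = E5 BB 9F.
Offset 3: leading byte 0xC4 = 11000100 → 2-byte char #2 = C4 B4.
Offset 5: leading byte 0xC2 = 11000010 → 2-byte char #3 = C2 A0.
Offset 7: leading byte 0xF0 = 11110000 → 4-byte char #4 = F0 90 8D 80.
Offset 11: leading byte 0xCF = 11001111 → 2-byte char #5 = CF 80.
Offset 13: leading byte 0xE6 = 11100110 → 3-byte char #6 = E6 94 81.
Offset 16: leading byte 0xE0 = 11100000 → 3-byte char #7 = E0 B8 9A.
Leading byte 0xE0 = 11100000 matches 1110xxxx → 3-byte sequence.
Byte 1: 0xE0 = 11100000, payload 0000 (4 bits).
Byte 2: 0xB8 = 10111000 (10xxxxxx ✓), payload 111000.
Byte 3: 0x9A = 10011010 (10xxxxxx ✓), payload 011010.
Concatenate: 0000111000011010 = 0xE1A (16 bits → U+0E1A).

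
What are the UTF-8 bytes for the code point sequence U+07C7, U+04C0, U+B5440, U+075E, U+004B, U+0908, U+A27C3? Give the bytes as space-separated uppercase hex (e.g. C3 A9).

U+07C7: 2-byte form → DF 87.
U+04C0: 2-byte form → D3 80.
U+B5440: 4-byte form → F2 B5 91 80.
U+075E: 2-byte form → DD 9E.
U+004B: 1-byte form → 4B.
U+0908: 3-byte form → E0 A4 88.
U+A27C3: 4-byte form → F2 A2 9F 83.
Concatenated (18 bytes): DF 87 D3 80 F2 B5 91 80 DD 9E 4B E0 A4 88 F2 A2 9F 83.

DF 87 D3 80 F2 B5 91 80 DD 9E 4B E0 A4 88 F2 A2 9F 83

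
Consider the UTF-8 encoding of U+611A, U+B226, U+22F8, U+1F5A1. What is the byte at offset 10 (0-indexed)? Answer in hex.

0x9F

U+611A → 3-byte form E6 84 9A at offsets 0–2.
U+B226 → 3-byte form EB 88 A6 at offsets 3–5.
U+22F8 → 3-byte form E2 8B B8 at offsets 6–8.
U+1F5A1 → 4-byte form F0 9F 96 A1 at offsets 9–12.
Offset 10 falls in char 4's range; it's byte 2 of F0 9F 96 A1 = 0x9F.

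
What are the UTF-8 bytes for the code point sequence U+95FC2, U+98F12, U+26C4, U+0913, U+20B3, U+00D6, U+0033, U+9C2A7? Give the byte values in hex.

F2 95 BF 82 F2 98 BC 92 E2 9B 84 E0 A4 93 E2 82 B3 C3 96 33 F2 9C 8A A7

U+95FC2: 4-byte form → F2 95 BF 82.
U+98F12: 4-byte form → F2 98 BC 92.
U+26C4: 3-byte form → E2 9B 84.
U+0913: 3-byte form → E0 A4 93.
U+20B3: 3-byte form → E2 82 B3.
U+00D6: 2-byte form → C3 96.
U+0033: 1-byte form → 33.
U+9C2A7: 4-byte form → F2 9C 8A A7.
Concatenated (24 bytes): F2 95 BF 82 F2 98 BC 92 E2 9B 84 E0 A4 93 E2 82 B3 C3 96 33 F2 9C 8A A7.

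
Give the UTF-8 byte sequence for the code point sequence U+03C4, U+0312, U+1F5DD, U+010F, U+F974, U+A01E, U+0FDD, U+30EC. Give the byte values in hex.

U+03C4: 2-byte form → CF 84.
U+0312: 2-byte form → CC 92.
U+1F5DD: 4-byte form → F0 9F 97 9D.
U+010F: 2-byte form → C4 8F.
U+F974: 3-byte form → EF A5 B4.
U+A01E: 3-byte form → EA 80 9E.
U+0FDD: 3-byte form → E0 BF 9D.
U+30EC: 3-byte form → E3 83 AC.
Concatenated (22 bytes): CF 84 CC 92 F0 9F 97 9D C4 8F EF A5 B4 EA 80 9E E0 BF 9D E3 83 AC.

CF 84 CC 92 F0 9F 97 9D C4 8F EF A5 B4 EA 80 9E E0 BF 9D E3 83 AC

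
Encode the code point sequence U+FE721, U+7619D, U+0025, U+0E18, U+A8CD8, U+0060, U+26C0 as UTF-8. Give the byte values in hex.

F3 BE 9C A1 F1 B6 86 9D 25 E0 B8 98 F2 A8 B3 98 60 E2 9B 80

U+FE721: 4-byte form → F3 BE 9C A1.
U+7619D: 4-byte form → F1 B6 86 9D.
U+0025: 1-byte form → 25.
U+0E18: 3-byte form → E0 B8 98.
U+A8CD8: 4-byte form → F2 A8 B3 98.
U+0060: 1-byte form → 60.
U+26C0: 3-byte form → E2 9B 80.
Concatenated (20 bytes): F3 BE 9C A1 F1 B6 86 9D 25 E0 B8 98 F2 A8 B3 98 60 E2 9B 80.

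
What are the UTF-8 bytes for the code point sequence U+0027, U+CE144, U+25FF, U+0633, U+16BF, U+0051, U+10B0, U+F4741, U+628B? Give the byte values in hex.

27 F3 8E 85 84 E2 97 BF D8 B3 E1 9A BF 51 E1 82 B0 F3 B4 9D 81 E6 8A 8B

U+0027: 1-byte form → 27.
U+CE144: 4-byte form → F3 8E 85 84.
U+25FF: 3-byte form → E2 97 BF.
U+0633: 2-byte form → D8 B3.
U+16BF: 3-byte form → E1 9A BF.
U+0051: 1-byte form → 51.
U+10B0: 3-byte form → E1 82 B0.
U+F4741: 4-byte form → F3 B4 9D 81.
U+628B: 3-byte form → E6 8A 8B.
Concatenated (24 bytes): 27 F3 8E 85 84 E2 97 BF D8 B3 E1 9A BF 51 E1 82 B0 F3 B4 9D 81 E6 8A 8B.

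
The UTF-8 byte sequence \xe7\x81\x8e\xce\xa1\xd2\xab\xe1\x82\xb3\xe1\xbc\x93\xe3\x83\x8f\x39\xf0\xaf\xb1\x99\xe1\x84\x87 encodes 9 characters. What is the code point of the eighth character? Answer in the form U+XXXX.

U+2FC59

Offset 0: leading byte 0xE7 = 11100111 → 3-byte char #1 = E7 81 8E.
Offset 3: leading byte 0xCE = 11001110 → 2-byte char #2 = CE A1.
Offset 5: leading byte 0xD2 = 11010010 → 2-byte char #3 = D2 AB.
Offset 7: leading byte 0xE1 = 11100001 → 3-byte char #4 = E1 82 B3.
Offset 10: leading byte 0xE1 = 11100001 → 3-byte char #5 = E1 BC 93.
Offset 13: leading byte 0xE3 = 11100011 → 3-byte char #6 = E3 83 8F.
Offset 16: leading byte 0x39 = 00111001 → 1-byte char #7 = 39.
Offset 17: leading byte 0xF0 = 11110000 → 4-byte char #8 = F0 AF B1 99.
Leading byte 0xF0 = 11110000 matches 11110xxx → 4-byte sequence.
Byte 1: 0xF0 = 11110000, payload 000 (3 bits).
Byte 2: 0xAF = 10101111 (10xxxxxx ✓), payload 101111.
Byte 3: 0xB1 = 10110001 (10xxxxxx ✓), payload 110001.
Byte 4: 0x99 = 10011001 (10xxxxxx ✓), payload 011001.
Concatenate: 000101111110001011001 = 0x2FC59 (21 bits → U+2FC59).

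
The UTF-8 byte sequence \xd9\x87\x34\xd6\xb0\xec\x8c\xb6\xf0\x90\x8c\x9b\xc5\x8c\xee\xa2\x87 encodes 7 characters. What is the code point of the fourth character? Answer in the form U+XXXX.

U+C336

Offset 0: leading byte 0xD9 = 11011001 → 2-byte char #1 = D9 87.
Offset 2: leading byte 0x34 = 00110100 → 1-byte char #2 = 34.
Offset 3: leading byte 0xD6 = 11010110 → 2-byte char #3 = D6 B0.
Offset 5: leading byte 0xEC = 11101100 → 3-byte char #4 = EC 8C B6.
Leading byte 0xEC = 11101100 matches 1110xxxx → 3-byte sequence.
Byte 1: 0xEC = 11101100, payload 1100 (4 bits).
Byte 2: 0x8C = 10001100 (10xxxxxx ✓), payload 001100.
Byte 3: 0xB6 = 10110110 (10xxxxxx ✓), payload 110110.
Concatenate: 1100001100110110 = 0xC336 (16 bits → U+C336).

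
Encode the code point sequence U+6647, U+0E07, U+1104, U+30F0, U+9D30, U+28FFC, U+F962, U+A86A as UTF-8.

U+6647: 3-byte form → E6 99 87.
U+0E07: 3-byte form → E0 B8 87.
U+1104: 3-byte form → E1 84 84.
U+30F0: 3-byte form → E3 83 B0.
U+9D30: 3-byte form → E9 B4 B0.
U+28FFC: 4-byte form → F0 A8 BF BC.
U+F962: 3-byte form → EF A5 A2.
U+A86A: 3-byte form → EA A1 AA.
Concatenated (25 bytes): E6 99 87 E0 B8 87 E1 84 84 E3 83 B0 E9 B4 B0 F0 A8 BF BC EF A5 A2 EA A1 AA.

E6 99 87 E0 B8 87 E1 84 84 E3 83 B0 E9 B4 B0 F0 A8 BF BC EF A5 A2 EA A1 AA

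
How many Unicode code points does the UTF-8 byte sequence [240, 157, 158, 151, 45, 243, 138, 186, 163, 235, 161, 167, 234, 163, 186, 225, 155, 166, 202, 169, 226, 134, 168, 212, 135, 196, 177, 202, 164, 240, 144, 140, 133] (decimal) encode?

Byte at offset 0: 0xF0 = 11110000 → 4-byte char (#1). Advance 4.
Byte at offset 4: 0x2D = 00101101 → 1-byte char (#2). Advance 1.
Byte at offset 5: 0xF3 = 11110011 → 4-byte char (#3). Advance 4.
Byte at offset 9: 0xEB = 11101011 → 3-byte char (#4). Advance 3.
Byte at offset 12: 0xEA = 11101010 → 3-byte char (#5). Advance 3.
Byte at offset 15: 0xE1 = 11100001 → 3-byte char (#6). Advance 3.
Byte at offset 18: 0xCA = 11001010 → 2-byte char (#7). Advance 2.
Byte at offset 20: 0xE2 = 11100010 → 3-byte char (#8). Advance 3.
Byte at offset 23: 0xD4 = 11010100 → 2-byte char (#9). Advance 2.
Byte at offset 25: 0xC4 = 11000100 → 2-byte char (#10). Advance 2.
Byte at offset 27: 0xCA = 11001010 → 2-byte char (#11). Advance 2.
Byte at offset 29: 0xF0 = 11110000 → 4-byte char (#12). Advance 4.
Reached end at offset 33 after 12 code points.

12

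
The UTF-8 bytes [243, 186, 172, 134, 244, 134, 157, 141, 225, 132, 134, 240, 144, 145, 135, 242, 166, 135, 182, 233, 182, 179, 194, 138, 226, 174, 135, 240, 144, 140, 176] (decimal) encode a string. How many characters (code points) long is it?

9

Byte at offset 0: 0xF3 = 11110011 → 4-byte char (#1). Advance 4.
Byte at offset 4: 0xF4 = 11110100 → 4-byte char (#2). Advance 4.
Byte at offset 8: 0xE1 = 11100001 → 3-byte char (#3). Advance 3.
Byte at offset 11: 0xF0 = 11110000 → 4-byte char (#4). Advance 4.
Byte at offset 15: 0xF2 = 11110010 → 4-byte char (#5). Advance 4.
Byte at offset 19: 0xE9 = 11101001 → 3-byte char (#6). Advance 3.
Byte at offset 22: 0xC2 = 11000010 → 2-byte char (#7). Advance 2.
Byte at offset 24: 0xE2 = 11100010 → 3-byte char (#8). Advance 3.
Byte at offset 27: 0xF0 = 11110000 → 4-byte char (#9). Advance 4.
Reached end at offset 31 after 9 code points.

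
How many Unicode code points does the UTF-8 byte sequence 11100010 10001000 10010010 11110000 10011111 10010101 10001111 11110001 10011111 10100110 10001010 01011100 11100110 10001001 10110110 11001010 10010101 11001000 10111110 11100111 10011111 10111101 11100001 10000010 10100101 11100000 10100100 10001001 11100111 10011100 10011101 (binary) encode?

Byte at offset 0: 0xE2 = 11100010 → 3-byte char (#1). Advance 3.
Byte at offset 3: 0xF0 = 11110000 → 4-byte char (#2). Advance 4.
Byte at offset 7: 0xF1 = 11110001 → 4-byte char (#3). Advance 4.
Byte at offset 11: 0x5C = 01011100 → 1-byte char (#4). Advance 1.
Byte at offset 12: 0xE6 = 11100110 → 3-byte char (#5). Advance 3.
Byte at offset 15: 0xCA = 11001010 → 2-byte char (#6). Advance 2.
Byte at offset 17: 0xC8 = 11001000 → 2-byte char (#7). Advance 2.
Byte at offset 19: 0xE7 = 11100111 → 3-byte char (#8). Advance 3.
Byte at offset 22: 0xE1 = 11100001 → 3-byte char (#9). Advance 3.
Byte at offset 25: 0xE0 = 11100000 → 3-byte char (#10). Advance 3.
Byte at offset 28: 0xE7 = 11100111 → 3-byte char (#11). Advance 3.
Reached end at offset 31 after 11 code points.

11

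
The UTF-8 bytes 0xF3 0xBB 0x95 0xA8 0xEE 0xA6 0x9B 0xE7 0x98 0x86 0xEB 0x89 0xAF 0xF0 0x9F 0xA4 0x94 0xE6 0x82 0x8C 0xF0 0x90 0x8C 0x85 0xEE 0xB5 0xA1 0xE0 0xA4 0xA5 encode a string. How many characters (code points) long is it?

Byte at offset 0: 0xF3 = 11110011 → 4-byte char (#1). Advance 4.
Byte at offset 4: 0xEE = 11101110 → 3-byte char (#2). Advance 3.
Byte at offset 7: 0xE7 = 11100111 → 3-byte char (#3). Advance 3.
Byte at offset 10: 0xEB = 11101011 → 3-byte char (#4). Advance 3.
Byte at offset 13: 0xF0 = 11110000 → 4-byte char (#5). Advance 4.
Byte at offset 17: 0xE6 = 11100110 → 3-byte char (#6). Advance 3.
Byte at offset 20: 0xF0 = 11110000 → 4-byte char (#7). Advance 4.
Byte at offset 24: 0xEE = 11101110 → 3-byte char (#8). Advance 3.
Byte at offset 27: 0xE0 = 11100000 → 3-byte char (#9). Advance 3.
Reached end at offset 30 after 9 code points.

9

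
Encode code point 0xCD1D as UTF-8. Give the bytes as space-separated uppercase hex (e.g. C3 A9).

U+CD1D = 0xCD1D = 52509 decimal. In range U+0800–U+FFFF → 3-byte form: 1110xxxx 10xxxxxx 10xxxxxx.
Binary (16 bits): 1100110100011101.
Split 4+6+6: 1100 | 110100 | 011101.
Byte 1: 11101100 = 0xEC.
Byte 2: 10110100 = 0xB4.
Byte 3: 10011101 = 0x9D.

EC B4 9D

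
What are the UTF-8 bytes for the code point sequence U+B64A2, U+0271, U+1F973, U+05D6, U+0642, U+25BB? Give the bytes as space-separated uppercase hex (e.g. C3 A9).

U+B64A2: 4-byte form → F2 B6 92 A2.
U+0271: 2-byte form → C9 B1.
U+1F973: 4-byte form → F0 9F A5 B3.
U+05D6: 2-byte form → D7 96.
U+0642: 2-byte form → D9 82.
U+25BB: 3-byte form → E2 96 BB.
Concatenated (17 bytes): F2 B6 92 A2 C9 B1 F0 9F A5 B3 D7 96 D9 82 E2 96 BB.

F2 B6 92 A2 C9 B1 F0 9F A5 B3 D7 96 D9 82 E2 96 BB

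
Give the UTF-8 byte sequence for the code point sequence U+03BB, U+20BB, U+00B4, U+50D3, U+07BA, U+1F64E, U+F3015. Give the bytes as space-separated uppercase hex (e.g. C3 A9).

CE BB E2 82 BB C2 B4 E5 83 93 DE BA F0 9F 99 8E F3 B3 80 95

U+03BB: 2-byte form → CE BB.
U+20BB: 3-byte form → E2 82 BB.
U+00B4: 2-byte form → C2 B4.
U+50D3: 3-byte form → E5 83 93.
U+07BA: 2-byte form → DE BA.
U+1F64E: 4-byte form → F0 9F 99 8E.
U+F3015: 4-byte form → F3 B3 80 95.
Concatenated (20 bytes): CE BB E2 82 BB C2 B4 E5 83 93 DE BA F0 9F 99 8E F3 B3 80 95.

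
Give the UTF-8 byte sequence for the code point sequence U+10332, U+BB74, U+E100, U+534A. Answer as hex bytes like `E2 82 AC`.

F0 90 8C B2 EB AD B4 EE 84 80 E5 8D 8A

U+10332: 4-byte form → F0 90 8C B2.
U+BB74: 3-byte form → EB AD B4.
U+E100: 3-byte form → EE 84 80.
U+534A: 3-byte form → E5 8D 8A.
Concatenated (13 bytes): F0 90 8C B2 EB AD B4 EE 84 80 E5 8D 8A.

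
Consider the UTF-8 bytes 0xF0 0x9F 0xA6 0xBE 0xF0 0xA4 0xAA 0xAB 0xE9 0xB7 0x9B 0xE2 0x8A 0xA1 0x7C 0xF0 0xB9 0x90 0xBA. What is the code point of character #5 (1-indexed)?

Offset 0: leading byte 0xF0 = 11110000 → 4-byte char #1 = F0 9F A6 BE.
Offset 4: leading byte 0xF0 = 11110000 → 4-byte char #2 = F0 A4 AA AB.
Offset 8: leading byte 0xE9 = 11101001 → 3-byte char #3 = E9 B7 9B.
Offset 11: leading byte 0xE2 = 11100010 → 3-byte char #4 = E2 8A A1.
Offset 14: leading byte 0x7C = 01111100 → 1-byte char #5 = 7C.
Leading byte 0x7C = 01111100 matches 0xxxxxxx → 1-byte sequence.
Byte 1: 0x7C = 01111100, payload 1111100 (7 bits).
Concatenate: 1111100 = 0x7C (7 bits → U+007C).

U+007C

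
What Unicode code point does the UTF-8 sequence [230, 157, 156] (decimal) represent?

Leading byte 0xE6 = 11100110 matches 1110xxxx → 3-byte sequence.
Byte 1: 0xE6 = 11100110, payload 0110 (4 bits).
Byte 2: 0x9D = 10011101 (10xxxxxx ✓), payload 011101.
Byte 3: 0x9C = 10011100 (10xxxxxx ✓), payload 011100.
Concatenate: 0110011101011100 = 0x675C (16 bits → U+675C).

U+675C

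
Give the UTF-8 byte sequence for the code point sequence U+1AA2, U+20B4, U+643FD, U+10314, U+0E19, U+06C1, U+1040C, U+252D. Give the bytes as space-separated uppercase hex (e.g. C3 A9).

E1 AA A2 E2 82 B4 F1 A4 8F BD F0 90 8C 94 E0 B8 99 DB 81 F0 90 90 8C E2 94 AD

U+1AA2: 3-byte form → E1 AA A2.
U+20B4: 3-byte form → E2 82 B4.
U+643FD: 4-byte form → F1 A4 8F BD.
U+10314: 4-byte form → F0 90 8C 94.
U+0E19: 3-byte form → E0 B8 99.
U+06C1: 2-byte form → DB 81.
U+1040C: 4-byte form → F0 90 90 8C.
U+252D: 3-byte form → E2 94 AD.
Concatenated (26 bytes): E1 AA A2 E2 82 B4 F1 A4 8F BD F0 90 8C 94 E0 B8 99 DB 81 F0 90 90 8C E2 94 AD.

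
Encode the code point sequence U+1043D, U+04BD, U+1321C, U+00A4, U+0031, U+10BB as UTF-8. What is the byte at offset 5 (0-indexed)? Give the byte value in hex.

U+1043D → 4-byte form F0 90 90 BD at offsets 0–3.
U+04BD → 2-byte form D2 BD at offsets 4–5.
Offset 5 falls in char 2's range; it's byte 2 of D2 BD = 0xBD.

0xBD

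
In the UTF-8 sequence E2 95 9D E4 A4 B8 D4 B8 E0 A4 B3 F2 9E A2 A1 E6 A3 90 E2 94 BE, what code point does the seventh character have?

Offset 0: leading byte 0xE2 = 11100010 → 3-byte char #1 = E2 95 9D.
Offset 3: leading byte 0xE4 = 11100100 → 3-byte char #2 = E4 A4 B8.
Offset 6: leading byte 0xD4 = 11010100 → 2-byte char #3 = D4 B8.
Offset 8: leading byte 0xE0 = 11100000 → 3-byte char #4 = E0 A4 B3.
Offset 11: leading byte 0xF2 = 11110010 → 4-byte char #5 = F2 9E A2 A1.
Offset 15: leading byte 0xE6 = 11100110 → 3-byte char #6 = E6 A3 90.
Offset 18: leading byte 0xE2 = 11100010 → 3-byte char #7 = E2 94 BE.
Leading byte 0xE2 = 11100010 matches 1110xxxx → 3-byte sequence.
Byte 1: 0xE2 = 11100010, payload 0010 (4 bits).
Byte 2: 0x94 = 10010100 (10xxxxxx ✓), payload 010100.
Byte 3: 0xBE = 10111110 (10xxxxxx ✓), payload 111110.
Concatenate: 0010010100111110 = 0x253E (16 bits → U+253E).

U+253E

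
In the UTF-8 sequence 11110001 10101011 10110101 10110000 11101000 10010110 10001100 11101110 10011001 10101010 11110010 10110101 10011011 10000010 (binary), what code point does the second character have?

Offset 0: leading byte 0xF1 = 11110001 → 4-byte char #1 = F1 AB B5 B0.
Offset 4: leading byte 0xE8 = 11101000 → 3-byte char #2 = E8 96 8C.
Leading byte 0xE8 = 11101000 matches 1110xxxx → 3-byte sequence.
Byte 1: 0xE8 = 11101000, payload 1000 (4 bits).
Byte 2: 0x96 = 10010110 (10xxxxxx ✓), payload 010110.
Byte 3: 0x8C = 10001100 (10xxxxxx ✓), payload 001100.
Concatenate: 1000010110001100 = 0x858C (16 bits → U+858C).

U+858C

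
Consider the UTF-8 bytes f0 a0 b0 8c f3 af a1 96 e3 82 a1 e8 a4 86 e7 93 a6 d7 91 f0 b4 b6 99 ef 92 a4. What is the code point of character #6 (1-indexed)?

U+05D1

Offset 0: leading byte 0xF0 = 11110000 → 4-byte char #1 = F0 A0 B0 8C.
Offset 4: leading byte 0xF3 = 11110011 → 4-byte char #2 = F3 AF A1 96.
Offset 8: leading byte 0xE3 = 11100011 → 3-byte char #3 = E3 82 A1.
Offset 11: leading byte 0xE8 = 11101000 → 3-byte char #4 = E8 A4 86.
Offset 14: leading byte 0xE7 = 11100111 → 3-byte char #5 = E7 93 A6.
Offset 17: leading byte 0xD7 = 11010111 → 2-byte char #6 = D7 91.
Leading byte 0xD7 = 11010111 matches 110xxxxx → 2-byte sequence.
Byte 1: 0xD7 = 11010111, payload 10111 (5 bits).
Byte 2: 0x91 = 10010001 (10xxxxxx ✓), payload 010001.
Concatenate: 10111010001 = 0x5D1 (11 bits → U+05D1).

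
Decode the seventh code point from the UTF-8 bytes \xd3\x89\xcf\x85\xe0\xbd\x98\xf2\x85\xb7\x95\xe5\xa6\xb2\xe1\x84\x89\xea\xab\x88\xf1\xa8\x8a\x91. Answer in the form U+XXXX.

U+AAC8

Offset 0: leading byte 0xD3 = 11010011 → 2-byte char #1 = D3 89.
Offset 2: leading byte 0xCF = 11001111 → 2-byte char #2 = CF 85.
Offset 4: leading byte 0xE0 = 11100000 → 3-byte char #3 = E0 BD 98.
Offset 7: leading byte 0xF2 = 11110010 → 4-byte char #4 = F2 85 B7 95.
Offset 11: leading byte 0xE5 = 11100101 → 3-byte char #5 = E5 A6 B2.
Offset 14: leading byte 0xE1 = 11100001 → 3-byte char #6 = E1 84 89.
Offset 17: leading byte 0xEA = 11101010 → 3-byte char #7 = EA AB 88.
Leading byte 0xEA = 11101010 matches 1110xxxx → 3-byte sequence.
Byte 1: 0xEA = 11101010, payload 1010 (4 bits).
Byte 2: 0xAB = 10101011 (10xxxxxx ✓), payload 101011.
Byte 3: 0x88 = 10001000 (10xxxxxx ✓), payload 001000.
Concatenate: 1010101011001000 = 0xAAC8 (16 bits → U+AAC8).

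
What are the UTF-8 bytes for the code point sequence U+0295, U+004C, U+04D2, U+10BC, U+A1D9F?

CA 95 4C D3 92 E1 82 BC F2 A1 B6 9F

U+0295: 2-byte form → CA 95.
U+004C: 1-byte form → 4C.
U+04D2: 2-byte form → D3 92.
U+10BC: 3-byte form → E1 82 BC.
U+A1D9F: 4-byte form → F2 A1 B6 9F.
Concatenated (12 bytes): CA 95 4C D3 92 E1 82 BC F2 A1 B6 9F.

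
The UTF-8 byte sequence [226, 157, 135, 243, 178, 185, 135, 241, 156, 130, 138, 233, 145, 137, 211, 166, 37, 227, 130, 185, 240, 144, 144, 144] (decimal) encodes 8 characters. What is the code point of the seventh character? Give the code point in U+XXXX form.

U+30B9

Offset 0: leading byte 0xE2 = 11100010 → 3-byte char #1 = E2 9D 87.
Offset 3: leading byte 0xF3 = 11110011 → 4-byte char #2 = F3 B2 B9 87.
Offset 7: leading byte 0xF1 = 11110001 → 4-byte char #3 = F1 9C 82 8A.
Offset 11: leading byte 0xE9 = 11101001 → 3-byte char #4 = E9 91 89.
Offset 14: leading byte 0xD3 = 11010011 → 2-byte char #5 = D3 A6.
Offset 16: leading byte 0x25 = 00100101 → 1-byte char #6 = 25.
Offset 17: leading byte 0xE3 = 11100011 → 3-byte char #7 = E3 82 B9.
Leading byte 0xE3 = 11100011 matches 1110xxxx → 3-byte sequence.
Byte 1: 0xE3 = 11100011, payload 0011 (4 bits).
Byte 2: 0x82 = 10000010 (10xxxxxx ✓), payload 000010.
Byte 3: 0xB9 = 10111001 (10xxxxxx ✓), payload 111001.
Concatenate: 0011000010111001 = 0x30B9 (16 bits → U+30B9).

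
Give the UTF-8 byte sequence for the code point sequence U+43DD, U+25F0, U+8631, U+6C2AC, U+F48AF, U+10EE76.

U+43DD: 3-byte form → E4 8F 9D.
U+25F0: 3-byte form → E2 97 B0.
U+8631: 3-byte form → E8 98 B1.
U+6C2AC: 4-byte form → F1 AC 8A AC.
U+F48AF: 4-byte form → F3 B4 A2 AF.
U+10EE76: 4-byte form → F4 8E B9 B6.
Concatenated (21 bytes): E4 8F 9D E2 97 B0 E8 98 B1 F1 AC 8A AC F3 B4 A2 AF F4 8E B9 B6.

E4 8F 9D E2 97 B0 E8 98 B1 F1 AC 8A AC F3 B4 A2 AF F4 8E B9 B6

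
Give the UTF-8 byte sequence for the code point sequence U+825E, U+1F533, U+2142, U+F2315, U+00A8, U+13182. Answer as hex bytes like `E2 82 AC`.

U+825E: 3-byte form → E8 89 9E.
U+1F533: 4-byte form → F0 9F 94 B3.
U+2142: 3-byte form → E2 85 82.
U+F2315: 4-byte form → F3 B2 8C 95.
U+00A8: 2-byte form → C2 A8.
U+13182: 4-byte form → F0 93 86 82.
Concatenated (20 bytes): E8 89 9E F0 9F 94 B3 E2 85 82 F3 B2 8C 95 C2 A8 F0 93 86 82.

E8 89 9E F0 9F 94 B3 E2 85 82 F3 B2 8C 95 C2 A8 F0 93 86 82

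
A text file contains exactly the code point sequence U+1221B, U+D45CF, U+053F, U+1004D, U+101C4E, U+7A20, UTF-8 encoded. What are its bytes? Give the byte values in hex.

F0 92 88 9B F3 94 97 8F D4 BF F0 90 81 8D F4 81 B1 8E E7 A8 A0

U+1221B: 4-byte form → F0 92 88 9B.
U+D45CF: 4-byte form → F3 94 97 8F.
U+053F: 2-byte form → D4 BF.
U+1004D: 4-byte form → F0 90 81 8D.
U+101C4E: 4-byte form → F4 81 B1 8E.
U+7A20: 3-byte form → E7 A8 A0.
Concatenated (21 bytes): F0 92 88 9B F3 94 97 8F D4 BF F0 90 81 8D F4 81 B1 8E E7 A8 A0.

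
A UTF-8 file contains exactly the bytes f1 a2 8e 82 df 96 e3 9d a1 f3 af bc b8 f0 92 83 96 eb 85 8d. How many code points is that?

Byte at offset 0: 0xF1 = 11110001 → 4-byte char (#1). Advance 4.
Byte at offset 4: 0xDF = 11011111 → 2-byte char (#2). Advance 2.
Byte at offset 6: 0xE3 = 11100011 → 3-byte char (#3). Advance 3.
Byte at offset 9: 0xF3 = 11110011 → 4-byte char (#4). Advance 4.
Byte at offset 13: 0xF0 = 11110000 → 4-byte char (#5). Advance 4.
Byte at offset 17: 0xEB = 11101011 → 3-byte char (#6). Advance 3.
Reached end at offset 20 after 6 code points.

6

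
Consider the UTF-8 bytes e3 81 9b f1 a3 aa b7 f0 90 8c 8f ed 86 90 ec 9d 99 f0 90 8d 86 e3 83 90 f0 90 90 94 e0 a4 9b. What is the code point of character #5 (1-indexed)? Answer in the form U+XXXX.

Offset 0: leading byte 0xE3 = 11100011 → 3-byte char #1 = E3 81 9B.
Offset 3: leading byte 0xF1 = 11110001 → 4-byte char #2 = F1 A3 AA B7.
Offset 7: leading byte 0xF0 = 11110000 → 4-byte char #3 = F0 90 8C 8F.
Offset 11: leading byte 0xED = 11101101 → 3-byte char #4 = ED 86 90.
Offset 14: leading byte 0xEC = 11101100 → 3-byte char #5 = EC 9D 99.
Leading byte 0xEC = 11101100 matches 1110xxxx → 3-byte sequence.
Byte 1: 0xEC = 11101100, payload 1100 (4 bits).
Byte 2: 0x9D = 10011101 (10xxxxxx ✓), payload 011101.
Byte 3: 0x99 = 10011001 (10xxxxxx ✓), payload 011001.
Concatenate: 1100011101011001 = 0xC759 (16 bits → U+C759).

U+C759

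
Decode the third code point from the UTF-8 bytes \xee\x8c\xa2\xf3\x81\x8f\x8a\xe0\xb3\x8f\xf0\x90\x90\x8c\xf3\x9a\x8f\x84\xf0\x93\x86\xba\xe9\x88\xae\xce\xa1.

U+0CCF

Offset 0: leading byte 0xEE = 11101110 → 3-byte char #1 = EE 8C A2.
Offset 3: leading byte 0xF3 = 11110011 → 4-byte char #2 = F3 81 8F 8A.
Offset 7: leading byte 0xE0 = 11100000 → 3-byte char #3 = E0 B3 8F.
Leading byte 0xE0 = 11100000 matches 1110xxxx → 3-byte sequence.
Byte 1: 0xE0 = 11100000, payload 0000 (4 bits).
Byte 2: 0xB3 = 10110011 (10xxxxxx ✓), payload 110011.
Byte 3: 0x8F = 10001111 (10xxxxxx ✓), payload 001111.
Concatenate: 0000110011001111 = 0xCCF (16 bits → U+0CCF).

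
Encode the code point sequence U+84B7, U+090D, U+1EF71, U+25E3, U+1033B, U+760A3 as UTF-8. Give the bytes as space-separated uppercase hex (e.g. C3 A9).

E8 92 B7 E0 A4 8D F0 9E BD B1 E2 97 A3 F0 90 8C BB F1 B6 82 A3

U+84B7: 3-byte form → E8 92 B7.
U+090D: 3-byte form → E0 A4 8D.
U+1EF71: 4-byte form → F0 9E BD B1.
U+25E3: 3-byte form → E2 97 A3.
U+1033B: 4-byte form → F0 90 8C BB.
U+760A3: 4-byte form → F1 B6 82 A3.
Concatenated (21 bytes): E8 92 B7 E0 A4 8D F0 9E BD B1 E2 97 A3 F0 90 8C BB F1 B6 82 A3.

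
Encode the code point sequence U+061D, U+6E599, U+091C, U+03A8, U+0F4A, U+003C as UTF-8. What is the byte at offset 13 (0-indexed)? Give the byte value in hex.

U+061D → 2-byte form D8 9D at offsets 0–1.
U+6E599 → 4-byte form F1 AE 96 99 at offsets 2–5.
U+091C → 3-byte form E0 A4 9C at offsets 6–8.
U+03A8 → 2-byte form CE A8 at offsets 9–10.
U+0F4A → 3-byte form E0 BD 8A at offsets 11–13.
Offset 13 falls in char 5's range; it's byte 3 of E0 BD 8A = 0x8A.

0x8A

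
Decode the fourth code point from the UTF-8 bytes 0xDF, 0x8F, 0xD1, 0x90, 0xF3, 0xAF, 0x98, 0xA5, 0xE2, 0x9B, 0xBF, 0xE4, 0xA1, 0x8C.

U+26FF

Offset 0: leading byte 0xDF = 11011111 → 2-byte char #1 = DF 8F.
Offset 2: leading byte 0xD1 = 11010001 → 2-byte char #2 = D1 90.
Offset 4: leading byte 0xF3 = 11110011 → 4-byte char #3 = F3 AF 98 A5.
Offset 8: leading byte 0xE2 = 11100010 → 3-byte char #4 = E2 9B BF.
Leading byte 0xE2 = 11100010 matches 1110xxxx → 3-byte sequence.
Byte 1: 0xE2 = 11100010, payload 0010 (4 bits).
Byte 2: 0x9B = 10011011 (10xxxxxx ✓), payload 011011.
Byte 3: 0xBF = 10111111 (10xxxxxx ✓), payload 111111.
Concatenate: 0010011011111111 = 0x26FF (16 bits → U+26FF).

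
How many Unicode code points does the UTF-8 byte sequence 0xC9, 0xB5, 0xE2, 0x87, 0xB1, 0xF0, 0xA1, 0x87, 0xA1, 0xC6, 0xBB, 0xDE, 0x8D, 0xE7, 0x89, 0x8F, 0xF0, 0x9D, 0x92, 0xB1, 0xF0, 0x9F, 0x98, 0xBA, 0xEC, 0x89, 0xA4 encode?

Byte at offset 0: 0xC9 = 11001001 → 2-byte char (#1). Advance 2.
Byte at offset 2: 0xE2 = 11100010 → 3-byte char (#2). Advance 3.
Byte at offset 5: 0xF0 = 11110000 → 4-byte char (#3). Advance 4.
Byte at offset 9: 0xC6 = 11000110 → 2-byte char (#4). Advance 2.
Byte at offset 11: 0xDE = 11011110 → 2-byte char (#5). Advance 2.
Byte at offset 13: 0xE7 = 11100111 → 3-byte char (#6). Advance 3.
Byte at offset 16: 0xF0 = 11110000 → 4-byte char (#7). Advance 4.
Byte at offset 20: 0xF0 = 11110000 → 4-byte char (#8). Advance 4.
Byte at offset 24: 0xEC = 11101100 → 3-byte char (#9). Advance 3.
Reached end at offset 27 after 9 code points.

9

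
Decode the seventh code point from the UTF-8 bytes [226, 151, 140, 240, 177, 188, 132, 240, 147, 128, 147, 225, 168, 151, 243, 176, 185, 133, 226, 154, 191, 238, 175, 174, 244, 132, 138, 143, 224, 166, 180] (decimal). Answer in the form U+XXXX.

Offset 0: leading byte 0xE2 = 11100010 → 3-byte char #1 = E2 97 8C.
Offset 3: leading byte 0xF0 = 11110000 → 4-byte char #2 = F0 B1 BC 84.
Offset 7: leading byte 0xF0 = 11110000 → 4-byte char #3 = F0 93 80 93.
Offset 11: leading byte 0xE1 = 11100001 → 3-byte char #4 = E1 A8 97.
Offset 14: leading byte 0xF3 = 11110011 → 4-byte char #5 = F3 B0 B9 85.
Offset 18: leading byte 0xE2 = 11100010 → 3-byte char #6 = E2 9A BF.
Offset 21: leading byte 0xEE = 11101110 → 3-byte char #7 = EE AF AE.
Leading byte 0xEE = 11101110 matches 1110xxxx → 3-byte sequence.
Byte 1: 0xEE = 11101110, payload 1110 (4 bits).
Byte 2: 0xAF = 10101111 (10xxxxxx ✓), payload 101111.
Byte 3: 0xAE = 10101110 (10xxxxxx ✓), payload 101110.
Concatenate: 1110101111101110 = 0xEBEE (16 bits → U+EBEE).

U+EBEE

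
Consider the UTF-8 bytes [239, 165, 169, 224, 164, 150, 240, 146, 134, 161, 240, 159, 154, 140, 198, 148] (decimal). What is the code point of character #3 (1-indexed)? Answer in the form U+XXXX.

Offset 0: leading byte 0xEF = 11101111 → 3-byte char #1 = EF A5 A9.
Offset 3: leading byte 0xE0 = 11100000 → 3-byte char #2 = E0 A4 96.
Offset 6: leading byte 0xF0 = 11110000 → 4-byte char #3 = F0 92 86 A1.
Leading byte 0xF0 = 11110000 matches 11110xxx → 4-byte sequence.
Byte 1: 0xF0 = 11110000, payload 000 (3 bits).
Byte 2: 0x92 = 10010010 (10xxxxxx ✓), payload 010010.
Byte 3: 0x86 = 10000110 (10xxxxxx ✓), payload 000110.
Byte 4: 0xA1 = 10100001 (10xxxxxx ✓), payload 100001.
Concatenate: 000010010000110100001 = 0x121A1 (21 bits → U+121A1).

U+121A1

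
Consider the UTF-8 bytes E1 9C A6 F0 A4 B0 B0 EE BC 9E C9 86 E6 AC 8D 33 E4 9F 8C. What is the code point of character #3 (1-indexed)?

U+EF1E

Offset 0: leading byte 0xE1 = 11100001 → 3-byte char #1 = E1 9C A6.
Offset 3: leading byte 0xF0 = 11110000 → 4-byte char #2 = F0 A4 B0 B0.
Offset 7: leading byte 0xEE = 11101110 → 3-byte char #3 = EE BC 9E.
Leading byte 0xEE = 11101110 matches 1110xxxx → 3-byte sequence.
Byte 1: 0xEE = 11101110, payload 1110 (4 bits).
Byte 2: 0xBC = 10111100 (10xxxxxx ✓), payload 111100.
Byte 3: 0x9E = 10011110 (10xxxxxx ✓), payload 011110.
Concatenate: 1110111100011110 = 0xEF1E (16 bits → U+EF1E).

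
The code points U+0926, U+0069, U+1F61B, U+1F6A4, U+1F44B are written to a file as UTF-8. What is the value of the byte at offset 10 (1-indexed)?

1-indexed offset 10 is 0-indexed offset 9.
U+0926 → 3-byte form E0 A4 A6 at offsets 0–2.
U+0069 → 1-byte form 69 at offsets 3–3.
U+1F61B → 4-byte form F0 9F 98 9B at offsets 4–7.
U+1F6A4 → 4-byte form F0 9F 9A A4 at offsets 8–11.
Offset 9 falls in char 4's range; it's byte 2 of F0 9F 9A A4 = 0x9F.

0x9F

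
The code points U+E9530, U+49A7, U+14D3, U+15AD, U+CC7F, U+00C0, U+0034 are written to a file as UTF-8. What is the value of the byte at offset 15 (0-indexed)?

0xBF

U+E9530 → 4-byte form F3 A9 94 B0 at offsets 0–3.
U+49A7 → 3-byte form E4 A6 A7 at offsets 4–6.
U+14D3 → 3-byte form E1 93 93 at offsets 7–9.
U+15AD → 3-byte form E1 96 AD at offsets 10–12.
U+CC7F → 3-byte form EC B1 BF at offsets 13–15.
Offset 15 falls in char 5's range; it's byte 3 of EC B1 BF = 0xBF.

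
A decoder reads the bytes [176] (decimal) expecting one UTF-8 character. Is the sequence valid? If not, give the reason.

Byte 0xB0 = 10110000 has the form 10xxxxxx — a continuation byte — but there is no preceding leading byte.

invalid (continuation byte with no leading byte)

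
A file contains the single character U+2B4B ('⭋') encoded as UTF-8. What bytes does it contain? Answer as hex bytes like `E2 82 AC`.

E2 AD 8B

U+2B4B = 0x2B4B = 11083 decimal. In range U+0800–U+FFFF → 3-byte form: 1110xxxx 10xxxxxx 10xxxxxx.
Binary (16 bits): 0010101101001011.
Split 4+6+6: 0010 | 101101 | 001011.
Byte 1: 11100010 = 0xE2.
Byte 2: 10101101 = 0xAD.
Byte 3: 10001011 = 0x8B.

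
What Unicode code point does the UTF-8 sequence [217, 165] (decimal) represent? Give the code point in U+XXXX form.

Leading byte 0xD9 = 11011001 matches 110xxxxx → 2-byte sequence.
Byte 1: 0xD9 = 11011001, payload 11001 (5 bits).
Byte 2: 0xA5 = 10100101 (10xxxxxx ✓), payload 100101.
Concatenate: 11001100101 = 0x665 (11 bits → U+0665).

U+0665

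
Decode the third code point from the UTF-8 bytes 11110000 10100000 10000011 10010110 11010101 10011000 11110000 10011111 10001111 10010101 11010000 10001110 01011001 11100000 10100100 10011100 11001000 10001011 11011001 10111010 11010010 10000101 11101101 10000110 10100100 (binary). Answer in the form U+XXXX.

U+1F3D5

Offset 0: leading byte 0xF0 = 11110000 → 4-byte char #1 = F0 A0 83 96.
Offset 4: leading byte 0xD5 = 11010101 → 2-byte char #2 = D5 98.
Offset 6: leading byte 0xF0 = 11110000 → 4-byte char #3 = F0 9F 8F 95.
Leading byte 0xF0 = 11110000 matches 11110xxx → 4-byte sequence.
Byte 1: 0xF0 = 11110000, payload 000 (3 bits).
Byte 2: 0x9F = 10011111 (10xxxxxx ✓), payload 011111.
Byte 3: 0x8F = 10001111 (10xxxxxx ✓), payload 001111.
Byte 4: 0x95 = 10010101 (10xxxxxx ✓), payload 010101.
Concatenate: 000011111001111010101 = 0x1F3D5 (21 bits → U+1F3D5).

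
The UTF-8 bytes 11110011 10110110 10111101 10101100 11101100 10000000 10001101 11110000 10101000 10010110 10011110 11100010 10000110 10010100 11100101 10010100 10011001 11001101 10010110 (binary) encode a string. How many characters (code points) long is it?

Byte at offset 0: 0xF3 = 11110011 → 4-byte char (#1). Advance 4.
Byte at offset 4: 0xEC = 11101100 → 3-byte char (#2). Advance 3.
Byte at offset 7: 0xF0 = 11110000 → 4-byte char (#3). Advance 4.
Byte at offset 11: 0xE2 = 11100010 → 3-byte char (#4). Advance 3.
Byte at offset 14: 0xE5 = 11100101 → 3-byte char (#5). Advance 3.
Byte at offset 17: 0xCD = 11001101 → 2-byte char (#6). Advance 2.
Reached end at offset 19 after 6 code points.

6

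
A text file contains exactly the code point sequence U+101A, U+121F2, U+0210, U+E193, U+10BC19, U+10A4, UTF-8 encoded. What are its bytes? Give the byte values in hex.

E1 80 9A F0 92 87 B2 C8 90 EE 86 93 F4 8B B0 99 E1 82 A4

U+101A: 3-byte form → E1 80 9A.
U+121F2: 4-byte form → F0 92 87 B2.
U+0210: 2-byte form → C8 90.
U+E193: 3-byte form → EE 86 93.
U+10BC19: 4-byte form → F4 8B B0 99.
U+10A4: 3-byte form → E1 82 A4.
Concatenated (19 bytes): E1 80 9A F0 92 87 B2 C8 90 EE 86 93 F4 8B B0 99 E1 82 A4.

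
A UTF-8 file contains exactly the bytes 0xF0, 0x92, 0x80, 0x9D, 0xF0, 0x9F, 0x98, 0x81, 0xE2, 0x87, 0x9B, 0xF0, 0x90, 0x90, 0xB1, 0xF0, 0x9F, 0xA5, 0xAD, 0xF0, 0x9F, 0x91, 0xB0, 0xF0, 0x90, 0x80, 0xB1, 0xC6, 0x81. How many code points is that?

8

Byte at offset 0: 0xF0 = 11110000 → 4-byte char (#1). Advance 4.
Byte at offset 4: 0xF0 = 11110000 → 4-byte char (#2). Advance 4.
Byte at offset 8: 0xE2 = 11100010 → 3-byte char (#3). Advance 3.
Byte at offset 11: 0xF0 = 11110000 → 4-byte char (#4). Advance 4.
Byte at offset 15: 0xF0 = 11110000 → 4-byte char (#5). Advance 4.
Byte at offset 19: 0xF0 = 11110000 → 4-byte char (#6). Advance 4.
Byte at offset 23: 0xF0 = 11110000 → 4-byte char (#7). Advance 4.
Byte at offset 27: 0xC6 = 11000110 → 2-byte char (#8). Advance 2.
Reached end at offset 29 after 8 code points.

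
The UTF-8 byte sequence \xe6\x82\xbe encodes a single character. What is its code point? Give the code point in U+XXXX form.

U+60BE

Leading byte 0xE6 = 11100110 matches 1110xxxx → 3-byte sequence.
Byte 1: 0xE6 = 11100110, payload 0110 (4 bits).
Byte 2: 0x82 = 10000010 (10xxxxxx ✓), payload 000010.
Byte 3: 0xBE = 10111110 (10xxxxxx ✓), payload 111110.
Concatenate: 0110000010111110 = 0x60BE (16 bits → U+60BE).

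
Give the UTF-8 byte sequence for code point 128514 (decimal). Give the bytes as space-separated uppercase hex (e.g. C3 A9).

F0 9F 98 82

U+1F602 = 0x1F602 = 128514 decimal. In range U+10000–U+10FFFF → 4-byte form: 11110xxx 10xxxxxx 10xxxxxx 10xxxxxx.
Binary (21 bits): 000011111011000000010.
Split 3+6+6+6: 000 | 011111 | 011000 | 000010.
Byte 1: 11110000 = 0xF0.
Byte 2: 10011111 = 0x9F.
Byte 3: 10011000 = 0x98.
Byte 4: 10000010 = 0x82.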